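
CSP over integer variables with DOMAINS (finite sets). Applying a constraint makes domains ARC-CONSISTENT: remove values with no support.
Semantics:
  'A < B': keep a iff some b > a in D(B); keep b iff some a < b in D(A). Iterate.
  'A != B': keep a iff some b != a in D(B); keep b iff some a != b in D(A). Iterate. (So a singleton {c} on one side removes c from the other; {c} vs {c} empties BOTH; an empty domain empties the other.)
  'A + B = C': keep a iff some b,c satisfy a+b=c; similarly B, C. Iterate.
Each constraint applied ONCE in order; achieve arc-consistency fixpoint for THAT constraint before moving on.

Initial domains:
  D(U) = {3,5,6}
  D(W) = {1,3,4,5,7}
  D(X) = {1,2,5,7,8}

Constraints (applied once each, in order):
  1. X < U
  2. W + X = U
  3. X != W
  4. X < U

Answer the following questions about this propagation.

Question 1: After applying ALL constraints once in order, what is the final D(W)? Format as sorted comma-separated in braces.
Answer: {1,3,4,5}

Derivation:
Constraint 1 (X < U) on D(X)={1,2,5,7,8} D(U)={3,5,6}: X {1,2,5,7,8}->{1,2,5}
Constraint 2 (W + X = U) on D(W)={1,3,4,5,7} D(X)={1,2,5} D(U)={3,5,6}: W {1,3,4,5,7}->{1,3,4,5}
Constraint 3 (X != W) on D(X)={1,2,5} D(W)={1,3,4,5}: no change
Constraint 4 (X < U) on D(X)={1,2,5} D(U)={3,5,6}: no change
So after all 4 constraints: D(W) = {1,3,4,5}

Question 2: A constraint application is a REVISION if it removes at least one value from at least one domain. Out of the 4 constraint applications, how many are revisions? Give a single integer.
Answer: 2

Derivation:
Constraint 1 (X < U) on D(X)={1,2,5,7,8} D(U)={3,5,6}: X {1,2,5,7,8}->{1,2,5} => REVISION
Constraint 2 (W + X = U) on D(W)={1,3,4,5,7} D(X)={1,2,5} D(U)={3,5,6}: W {1,3,4,5,7}->{1,3,4,5} => REVISION
Constraint 3 (X != W) on D(X)={1,2,5} D(W)={1,3,4,5}: no change => not a revision
Constraint 4 (X < U) on D(X)={1,2,5} D(U)={3,5,6}: no change => not a revision
Total revisions = 2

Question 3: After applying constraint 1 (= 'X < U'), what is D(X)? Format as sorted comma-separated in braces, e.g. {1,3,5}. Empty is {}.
Answer: {1,2,5}

Derivation:
Constraint 1 (X < U) on D(X)={1,2,5,7,8} D(U)={3,5,6}: X {1,2,5,7,8}->{1,2,5}
So after constraint 1: D(X) = {1,2,5}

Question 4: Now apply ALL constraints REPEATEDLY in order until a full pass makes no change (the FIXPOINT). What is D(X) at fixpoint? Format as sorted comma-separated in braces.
Answer: {1,2,5}

Derivation:
pass 0 (initial): D(X)={1,2,5,7,8}
pass 1: W {1,3,4,5,7}->{1,3,4,5}; X {1,2,5,7,8}->{1,2,5}
pass 2: no change
Fixpoint after 2 passes: D(X) = {1,2,5}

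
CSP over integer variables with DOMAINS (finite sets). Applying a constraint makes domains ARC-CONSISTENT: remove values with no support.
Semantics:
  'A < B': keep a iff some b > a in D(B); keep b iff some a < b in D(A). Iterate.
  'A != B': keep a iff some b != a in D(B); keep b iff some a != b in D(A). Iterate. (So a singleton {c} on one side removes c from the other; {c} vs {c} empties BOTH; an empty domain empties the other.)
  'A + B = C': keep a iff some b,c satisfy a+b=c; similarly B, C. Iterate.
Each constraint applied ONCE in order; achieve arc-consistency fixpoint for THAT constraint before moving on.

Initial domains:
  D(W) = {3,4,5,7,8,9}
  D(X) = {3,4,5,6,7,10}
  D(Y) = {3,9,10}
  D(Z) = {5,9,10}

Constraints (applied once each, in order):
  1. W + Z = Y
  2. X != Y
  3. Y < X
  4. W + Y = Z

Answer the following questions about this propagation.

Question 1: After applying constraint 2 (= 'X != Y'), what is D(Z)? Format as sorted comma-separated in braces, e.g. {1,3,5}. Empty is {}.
Constraint 1 (W + Z = Y) on D(W)={3,4,5,7,8,9} D(Z)={5,9,10} D(Y)={3,9,10}: W {3,4,5,7,8,9}->{4,5}; Z {5,9,10}->{5}; Y {3,9,10}->{9,10}
Constraint 2 (X != Y) on D(X)={3,4,5,6,7,10} D(Y)={9,10}: no change
So after constraint 2: D(Z) = {5}

Answer: {5}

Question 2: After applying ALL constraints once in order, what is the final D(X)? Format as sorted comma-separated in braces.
Constraint 1 (W + Z = Y) on D(W)={3,4,5,7,8,9} D(Z)={5,9,10} D(Y)={3,9,10}: W {3,4,5,7,8,9}->{4,5}; Z {5,9,10}->{5}; Y {3,9,10}->{9,10}
Constraint 2 (X != Y) on D(X)={3,4,5,6,7,10} D(Y)={9,10}: no change
Constraint 3 (Y < X) on D(Y)={9,10} D(X)={3,4,5,6,7,10}: Y {9,10}->{9}; X {3,4,5,6,7,10}->{10}
Constraint 4 (W + Y = Z) on D(W)={4,5} D(Y)={9} D(Z)={5}: W {4,5}->{}; Y {9}->{}; Z {5}->{}
So after all 4 constraints: D(X) = {10}

Answer: {10}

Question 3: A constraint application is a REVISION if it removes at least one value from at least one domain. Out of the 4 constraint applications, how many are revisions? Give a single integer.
Constraint 1 (W + Z = Y) on D(W)={3,4,5,7,8,9} D(Z)={5,9,10} D(Y)={3,9,10}: W {3,4,5,7,8,9}->{4,5}; Z {5,9,10}->{5}; Y {3,9,10}->{9,10} => REVISION
Constraint 2 (X != Y) on D(X)={3,4,5,6,7,10} D(Y)={9,10}: no change => not a revision
Constraint 3 (Y < X) on D(Y)={9,10} D(X)={3,4,5,6,7,10}: Y {9,10}->{9}; X {3,4,5,6,7,10}->{10} => REVISION
Constraint 4 (W + Y = Z) on D(W)={4,5} D(Y)={9} D(Z)={5}: W {4,5}->{}; Y {9}->{}; Z {5}->{} => REVISION
Total revisions = 3

Answer: 3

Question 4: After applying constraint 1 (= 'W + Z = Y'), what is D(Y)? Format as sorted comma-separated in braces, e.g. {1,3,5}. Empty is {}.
Answer: {9,10}

Derivation:
Constraint 1 (W + Z = Y) on D(W)={3,4,5,7,8,9} D(Z)={5,9,10} D(Y)={3,9,10}: W {3,4,5,7,8,9}->{4,5}; Z {5,9,10}->{5}; Y {3,9,10}->{9,10}
So after constraint 1: D(Y) = {9,10}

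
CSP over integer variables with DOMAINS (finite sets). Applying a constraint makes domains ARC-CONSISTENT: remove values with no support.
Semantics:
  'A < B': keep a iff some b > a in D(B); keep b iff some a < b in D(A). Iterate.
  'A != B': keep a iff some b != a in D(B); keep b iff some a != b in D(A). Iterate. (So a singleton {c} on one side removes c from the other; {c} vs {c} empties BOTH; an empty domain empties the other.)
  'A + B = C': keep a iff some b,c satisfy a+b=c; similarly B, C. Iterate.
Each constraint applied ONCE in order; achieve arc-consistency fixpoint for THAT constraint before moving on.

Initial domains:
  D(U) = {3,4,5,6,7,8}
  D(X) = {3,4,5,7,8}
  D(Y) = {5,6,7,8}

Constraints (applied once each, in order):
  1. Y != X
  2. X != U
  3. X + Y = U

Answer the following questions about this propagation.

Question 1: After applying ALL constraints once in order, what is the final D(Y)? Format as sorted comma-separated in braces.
Constraint 1 (Y != X) on D(Y)={5,6,7,8} D(X)={3,4,5,7,8}: no change
Constraint 2 (X != U) on D(X)={3,4,5,7,8} D(U)={3,4,5,6,7,8}: no change
Constraint 3 (X + Y = U) on D(X)={3,4,5,7,8} D(Y)={5,6,7,8} D(U)={3,4,5,6,7,8}: X {3,4,5,7,8}->{3}; Y {5,6,7,8}->{5}; U {3,4,5,6,7,8}->{8}
So after all 3 constraints: D(Y) = {5}

Answer: {5}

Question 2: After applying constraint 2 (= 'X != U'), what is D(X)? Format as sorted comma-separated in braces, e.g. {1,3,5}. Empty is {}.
Constraint 1 (Y != X) on D(Y)={5,6,7,8} D(X)={3,4,5,7,8}: no change
Constraint 2 (X != U) on D(X)={3,4,5,7,8} D(U)={3,4,5,6,7,8}: no change
So after constraint 2: D(X) = {3,4,5,7,8}

Answer: {3,4,5,7,8}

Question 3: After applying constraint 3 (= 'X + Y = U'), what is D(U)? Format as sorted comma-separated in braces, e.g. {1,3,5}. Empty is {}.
Answer: {8}

Derivation:
Constraint 1 (Y != X) on D(Y)={5,6,7,8} D(X)={3,4,5,7,8}: no change
Constraint 2 (X != U) on D(X)={3,4,5,7,8} D(U)={3,4,5,6,7,8}: no change
Constraint 3 (X + Y = U) on D(X)={3,4,5,7,8} D(Y)={5,6,7,8} D(U)={3,4,5,6,7,8}: X {3,4,5,7,8}->{3}; Y {5,6,7,8}->{5}; U {3,4,5,6,7,8}->{8}
So after constraint 3: D(U) = {8}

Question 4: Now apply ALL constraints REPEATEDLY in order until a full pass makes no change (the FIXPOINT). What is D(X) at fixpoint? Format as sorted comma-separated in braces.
pass 0 (initial): D(X)={3,4,5,7,8}
pass 1: U {3,4,5,6,7,8}->{8}; X {3,4,5,7,8}->{3}; Y {5,6,7,8}->{5}
pass 2: no change
Fixpoint after 2 passes: D(X) = {3}

Answer: {3}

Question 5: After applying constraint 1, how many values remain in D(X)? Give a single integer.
Constraint 1 (Y != X) on D(Y)={5,6,7,8} D(X)={3,4,5,7,8}: no change
So after constraint 1: D(X)={3,4,5,7,8}, size = 5

Answer: 5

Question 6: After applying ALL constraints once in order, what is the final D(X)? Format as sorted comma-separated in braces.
Constraint 1 (Y != X) on D(Y)={5,6,7,8} D(X)={3,4,5,7,8}: no change
Constraint 2 (X != U) on D(X)={3,4,5,7,8} D(U)={3,4,5,6,7,8}: no change
Constraint 3 (X + Y = U) on D(X)={3,4,5,7,8} D(Y)={5,6,7,8} D(U)={3,4,5,6,7,8}: X {3,4,5,7,8}->{3}; Y {5,6,7,8}->{5}; U {3,4,5,6,7,8}->{8}
So after all 3 constraints: D(X) = {3}

Answer: {3}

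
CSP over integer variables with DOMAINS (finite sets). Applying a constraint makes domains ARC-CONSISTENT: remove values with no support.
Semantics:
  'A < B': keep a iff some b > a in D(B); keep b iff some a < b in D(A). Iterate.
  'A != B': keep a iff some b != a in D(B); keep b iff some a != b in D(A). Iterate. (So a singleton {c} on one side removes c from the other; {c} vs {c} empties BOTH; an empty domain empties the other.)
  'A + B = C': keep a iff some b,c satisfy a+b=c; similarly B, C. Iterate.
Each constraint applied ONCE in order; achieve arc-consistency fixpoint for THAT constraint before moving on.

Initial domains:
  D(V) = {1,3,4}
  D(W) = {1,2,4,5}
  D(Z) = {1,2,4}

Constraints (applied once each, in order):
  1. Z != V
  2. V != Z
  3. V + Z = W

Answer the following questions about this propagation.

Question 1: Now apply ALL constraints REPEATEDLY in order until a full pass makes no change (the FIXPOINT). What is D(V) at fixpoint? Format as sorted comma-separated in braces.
Answer: {1,3,4}

Derivation:
pass 0 (initial): D(V)={1,3,4}
pass 1: W {1,2,4,5}->{2,4,5}
pass 2: no change
Fixpoint after 2 passes: D(V) = {1,3,4}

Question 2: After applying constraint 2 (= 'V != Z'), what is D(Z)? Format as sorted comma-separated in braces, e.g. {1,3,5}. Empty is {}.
Constraint 1 (Z != V) on D(Z)={1,2,4} D(V)={1,3,4}: no change
Constraint 2 (V != Z) on D(V)={1,3,4} D(Z)={1,2,4}: no change
So after constraint 2: D(Z) = {1,2,4}

Answer: {1,2,4}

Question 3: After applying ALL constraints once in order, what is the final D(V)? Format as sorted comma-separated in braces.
Answer: {1,3,4}

Derivation:
Constraint 1 (Z != V) on D(Z)={1,2,4} D(V)={1,3,4}: no change
Constraint 2 (V != Z) on D(V)={1,3,4} D(Z)={1,2,4}: no change
Constraint 3 (V + Z = W) on D(V)={1,3,4} D(Z)={1,2,4} D(W)={1,2,4,5}: W {1,2,4,5}->{2,4,5}
So after all 3 constraints: D(V) = {1,3,4}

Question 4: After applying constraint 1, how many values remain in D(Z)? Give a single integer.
Constraint 1 (Z != V) on D(Z)={1,2,4} D(V)={1,3,4}: no change
So after constraint 1: D(Z)={1,2,4}, size = 3

Answer: 3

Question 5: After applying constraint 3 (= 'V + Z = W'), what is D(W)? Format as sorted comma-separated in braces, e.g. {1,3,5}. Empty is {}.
Answer: {2,4,5}

Derivation:
Constraint 1 (Z != V) on D(Z)={1,2,4} D(V)={1,3,4}: no change
Constraint 2 (V != Z) on D(V)={1,3,4} D(Z)={1,2,4}: no change
Constraint 3 (V + Z = W) on D(V)={1,3,4} D(Z)={1,2,4} D(W)={1,2,4,5}: W {1,2,4,5}->{2,4,5}
So after constraint 3: D(W) = {2,4,5}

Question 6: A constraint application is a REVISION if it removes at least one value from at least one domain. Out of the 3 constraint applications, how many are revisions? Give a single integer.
Answer: 1

Derivation:
Constraint 1 (Z != V) on D(Z)={1,2,4} D(V)={1,3,4}: no change => not a revision
Constraint 2 (V != Z) on D(V)={1,3,4} D(Z)={1,2,4}: no change => not a revision
Constraint 3 (V + Z = W) on D(V)={1,3,4} D(Z)={1,2,4} D(W)={1,2,4,5}: W {1,2,4,5}->{2,4,5} => REVISION
Total revisions = 1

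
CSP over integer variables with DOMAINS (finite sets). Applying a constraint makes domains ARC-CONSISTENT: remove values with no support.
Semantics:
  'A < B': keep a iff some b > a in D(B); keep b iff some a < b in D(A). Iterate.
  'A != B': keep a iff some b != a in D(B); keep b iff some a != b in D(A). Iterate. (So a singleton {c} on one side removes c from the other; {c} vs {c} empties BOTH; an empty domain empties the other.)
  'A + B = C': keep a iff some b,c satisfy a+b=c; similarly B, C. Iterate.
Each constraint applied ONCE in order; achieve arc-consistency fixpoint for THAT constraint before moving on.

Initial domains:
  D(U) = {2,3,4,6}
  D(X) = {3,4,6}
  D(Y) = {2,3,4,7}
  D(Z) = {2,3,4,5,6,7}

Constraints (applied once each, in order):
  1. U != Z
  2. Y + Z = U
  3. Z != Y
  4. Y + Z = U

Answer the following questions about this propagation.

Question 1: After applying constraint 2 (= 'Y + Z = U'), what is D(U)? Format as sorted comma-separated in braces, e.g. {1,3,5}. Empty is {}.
Constraint 1 (U != Z) on D(U)={2,3,4,6} D(Z)={2,3,4,5,6,7}: no change
Constraint 2 (Y + Z = U) on D(Y)={2,3,4,7} D(Z)={2,3,4,5,6,7} D(U)={2,3,4,6}: Y {2,3,4,7}->{2,3,4}; Z {2,3,4,5,6,7}->{2,3,4}; U {2,3,4,6}->{4,6}
So after constraint 2: D(U) = {4,6}

Answer: {4,6}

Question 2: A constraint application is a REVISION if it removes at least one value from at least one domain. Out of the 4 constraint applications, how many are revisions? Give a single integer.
Constraint 1 (U != Z) on D(U)={2,3,4,6} D(Z)={2,3,4,5,6,7}: no change => not a revision
Constraint 2 (Y + Z = U) on D(Y)={2,3,4,7} D(Z)={2,3,4,5,6,7} D(U)={2,3,4,6}: Y {2,3,4,7}->{2,3,4}; Z {2,3,4,5,6,7}->{2,3,4}; U {2,3,4,6}->{4,6} => REVISION
Constraint 3 (Z != Y) on D(Z)={2,3,4} D(Y)={2,3,4}: no change => not a revision
Constraint 4 (Y + Z = U) on D(Y)={2,3,4} D(Z)={2,3,4} D(U)={4,6}: no change => not a revision
Total revisions = 1

Answer: 1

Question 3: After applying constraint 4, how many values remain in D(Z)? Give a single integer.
Answer: 3

Derivation:
Constraint 1 (U != Z) on D(U)={2,3,4,6} D(Z)={2,3,4,5,6,7}: no change
Constraint 2 (Y + Z = U) on D(Y)={2,3,4,7} D(Z)={2,3,4,5,6,7} D(U)={2,3,4,6}: Y {2,3,4,7}->{2,3,4}; Z {2,3,4,5,6,7}->{2,3,4}; U {2,3,4,6}->{4,6}
Constraint 3 (Z != Y) on D(Z)={2,3,4} D(Y)={2,3,4}: no change
Constraint 4 (Y + Z = U) on D(Y)={2,3,4} D(Z)={2,3,4} D(U)={4,6}: no change
So after constraint 4: D(Z)={2,3,4}, size = 3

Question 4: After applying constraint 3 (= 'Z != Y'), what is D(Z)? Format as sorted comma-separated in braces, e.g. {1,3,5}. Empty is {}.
Answer: {2,3,4}

Derivation:
Constraint 1 (U != Z) on D(U)={2,3,4,6} D(Z)={2,3,4,5,6,7}: no change
Constraint 2 (Y + Z = U) on D(Y)={2,3,4,7} D(Z)={2,3,4,5,6,7} D(U)={2,3,4,6}: Y {2,3,4,7}->{2,3,4}; Z {2,3,4,5,6,7}->{2,3,4}; U {2,3,4,6}->{4,6}
Constraint 3 (Z != Y) on D(Z)={2,3,4} D(Y)={2,3,4}: no change
So after constraint 3: D(Z) = {2,3,4}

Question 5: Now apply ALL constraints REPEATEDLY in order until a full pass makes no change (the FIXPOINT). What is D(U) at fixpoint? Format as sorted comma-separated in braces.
Answer: {4,6}

Derivation:
pass 0 (initial): D(U)={2,3,4,6}
pass 1: U {2,3,4,6}->{4,6}; Y {2,3,4,7}->{2,3,4}; Z {2,3,4,5,6,7}->{2,3,4}
pass 2: no change
Fixpoint after 2 passes: D(U) = {4,6}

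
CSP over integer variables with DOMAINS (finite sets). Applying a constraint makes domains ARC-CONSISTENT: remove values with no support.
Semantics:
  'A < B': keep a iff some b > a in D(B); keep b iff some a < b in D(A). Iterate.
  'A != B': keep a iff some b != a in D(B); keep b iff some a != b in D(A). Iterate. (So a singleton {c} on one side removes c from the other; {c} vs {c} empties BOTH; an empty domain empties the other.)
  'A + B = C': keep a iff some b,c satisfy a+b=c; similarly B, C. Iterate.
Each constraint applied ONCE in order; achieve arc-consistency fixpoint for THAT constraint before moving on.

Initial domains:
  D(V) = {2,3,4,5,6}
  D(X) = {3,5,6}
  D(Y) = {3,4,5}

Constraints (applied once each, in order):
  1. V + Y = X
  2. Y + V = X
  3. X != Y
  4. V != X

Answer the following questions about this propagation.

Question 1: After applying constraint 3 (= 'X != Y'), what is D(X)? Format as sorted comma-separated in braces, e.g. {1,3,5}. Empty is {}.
Constraint 1 (V + Y = X) on D(V)={2,3,4,5,6} D(Y)={3,4,5} D(X)={3,5,6}: V {2,3,4,5,6}->{2,3}; Y {3,4,5}->{3,4}; X {3,5,6}->{5,6}
Constraint 2 (Y + V = X) on D(Y)={3,4} D(V)={2,3} D(X)={5,6}: no change
Constraint 3 (X != Y) on D(X)={5,6} D(Y)={3,4}: no change
So after constraint 3: D(X) = {5,6}

Answer: {5,6}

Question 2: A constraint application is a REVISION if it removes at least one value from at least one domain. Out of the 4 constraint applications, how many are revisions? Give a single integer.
Answer: 1

Derivation:
Constraint 1 (V + Y = X) on D(V)={2,3,4,5,6} D(Y)={3,4,5} D(X)={3,5,6}: V {2,3,4,5,6}->{2,3}; Y {3,4,5}->{3,4}; X {3,5,6}->{5,6} => REVISION
Constraint 2 (Y + V = X) on D(Y)={3,4} D(V)={2,3} D(X)={5,6}: no change => not a revision
Constraint 3 (X != Y) on D(X)={5,6} D(Y)={3,4}: no change => not a revision
Constraint 4 (V != X) on D(V)={2,3} D(X)={5,6}: no change => not a revision
Total revisions = 1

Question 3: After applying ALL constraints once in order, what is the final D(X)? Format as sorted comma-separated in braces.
Answer: {5,6}

Derivation:
Constraint 1 (V + Y = X) on D(V)={2,3,4,5,6} D(Y)={3,4,5} D(X)={3,5,6}: V {2,3,4,5,6}->{2,3}; Y {3,4,5}->{3,4}; X {3,5,6}->{5,6}
Constraint 2 (Y + V = X) on D(Y)={3,4} D(V)={2,3} D(X)={5,6}: no change
Constraint 3 (X != Y) on D(X)={5,6} D(Y)={3,4}: no change
Constraint 4 (V != X) on D(V)={2,3} D(X)={5,6}: no change
So after all 4 constraints: D(X) = {5,6}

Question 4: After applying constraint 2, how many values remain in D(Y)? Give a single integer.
Constraint 1 (V + Y = X) on D(V)={2,3,4,5,6} D(Y)={3,4,5} D(X)={3,5,6}: V {2,3,4,5,6}->{2,3}; Y {3,4,5}->{3,4}; X {3,5,6}->{5,6}
Constraint 2 (Y + V = X) on D(Y)={3,4} D(V)={2,3} D(X)={5,6}: no change
So after constraint 2: D(Y)={3,4}, size = 2

Answer: 2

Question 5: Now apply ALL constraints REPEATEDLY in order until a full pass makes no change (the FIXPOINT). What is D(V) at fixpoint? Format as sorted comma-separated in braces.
pass 0 (initial): D(V)={2,3,4,5,6}
pass 1: V {2,3,4,5,6}->{2,3}; X {3,5,6}->{5,6}; Y {3,4,5}->{3,4}
pass 2: no change
Fixpoint after 2 passes: D(V) = {2,3}

Answer: {2,3}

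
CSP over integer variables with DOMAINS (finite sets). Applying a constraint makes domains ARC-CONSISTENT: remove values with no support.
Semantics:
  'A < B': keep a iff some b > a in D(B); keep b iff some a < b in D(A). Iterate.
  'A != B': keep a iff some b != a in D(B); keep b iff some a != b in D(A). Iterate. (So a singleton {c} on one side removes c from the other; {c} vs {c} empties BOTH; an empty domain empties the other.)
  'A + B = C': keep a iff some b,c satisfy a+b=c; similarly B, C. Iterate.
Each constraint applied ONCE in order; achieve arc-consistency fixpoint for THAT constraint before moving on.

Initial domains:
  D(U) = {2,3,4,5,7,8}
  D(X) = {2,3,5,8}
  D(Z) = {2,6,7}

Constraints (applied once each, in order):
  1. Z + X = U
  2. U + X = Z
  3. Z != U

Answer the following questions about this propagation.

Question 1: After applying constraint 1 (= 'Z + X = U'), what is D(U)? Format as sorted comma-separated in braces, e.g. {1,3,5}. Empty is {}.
Constraint 1 (Z + X = U) on D(Z)={2,6,7} D(X)={2,3,5,8} D(U)={2,3,4,5,7,8}: Z {2,6,7}->{2,6}; X {2,3,5,8}->{2,3,5}; U {2,3,4,5,7,8}->{4,5,7,8}
So after constraint 1: D(U) = {4,5,7,8}

Answer: {4,5,7,8}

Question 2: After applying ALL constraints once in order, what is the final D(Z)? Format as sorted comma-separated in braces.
Answer: {6}

Derivation:
Constraint 1 (Z + X = U) on D(Z)={2,6,7} D(X)={2,3,5,8} D(U)={2,3,4,5,7,8}: Z {2,6,7}->{2,6}; X {2,3,5,8}->{2,3,5}; U {2,3,4,5,7,8}->{4,5,7,8}
Constraint 2 (U + X = Z) on D(U)={4,5,7,8} D(X)={2,3,5} D(Z)={2,6}: U {4,5,7,8}->{4}; X {2,3,5}->{2}; Z {2,6}->{6}
Constraint 3 (Z != U) on D(Z)={6} D(U)={4}: no change
So after all 3 constraints: D(Z) = {6}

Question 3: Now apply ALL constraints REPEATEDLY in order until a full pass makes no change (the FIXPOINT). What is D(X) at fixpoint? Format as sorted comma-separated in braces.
Answer: {}

Derivation:
pass 0 (initial): D(X)={2,3,5,8}
pass 1: U {2,3,4,5,7,8}->{4}; X {2,3,5,8}->{2}; Z {2,6,7}->{6}
pass 2: U {4}->{}; X {2}->{}; Z {6}->{}
pass 3: no change
Fixpoint after 3 passes: D(X) = {}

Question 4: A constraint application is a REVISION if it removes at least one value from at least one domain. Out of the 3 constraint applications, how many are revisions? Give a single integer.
Constraint 1 (Z + X = U) on D(Z)={2,6,7} D(X)={2,3,5,8} D(U)={2,3,4,5,7,8}: Z {2,6,7}->{2,6}; X {2,3,5,8}->{2,3,5}; U {2,3,4,5,7,8}->{4,5,7,8} => REVISION
Constraint 2 (U + X = Z) on D(U)={4,5,7,8} D(X)={2,3,5} D(Z)={2,6}: U {4,5,7,8}->{4}; X {2,3,5}->{2}; Z {2,6}->{6} => REVISION
Constraint 3 (Z != U) on D(Z)={6} D(U)={4}: no change => not a revision
Total revisions = 2

Answer: 2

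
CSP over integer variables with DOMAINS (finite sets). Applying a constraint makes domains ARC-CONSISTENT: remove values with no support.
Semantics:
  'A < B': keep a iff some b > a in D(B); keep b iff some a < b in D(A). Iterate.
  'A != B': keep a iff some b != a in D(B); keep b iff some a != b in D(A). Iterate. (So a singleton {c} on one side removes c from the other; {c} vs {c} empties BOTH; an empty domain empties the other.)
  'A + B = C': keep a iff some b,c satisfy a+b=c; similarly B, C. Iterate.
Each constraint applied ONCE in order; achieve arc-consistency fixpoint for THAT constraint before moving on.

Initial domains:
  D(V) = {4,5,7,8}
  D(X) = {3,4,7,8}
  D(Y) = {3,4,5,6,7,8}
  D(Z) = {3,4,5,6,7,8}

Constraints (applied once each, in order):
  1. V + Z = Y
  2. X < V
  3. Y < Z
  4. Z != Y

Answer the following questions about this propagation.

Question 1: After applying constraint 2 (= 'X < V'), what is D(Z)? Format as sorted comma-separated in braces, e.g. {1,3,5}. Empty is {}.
Constraint 1 (V + Z = Y) on D(V)={4,5,7,8} D(Z)={3,4,5,6,7,8} D(Y)={3,4,5,6,7,8}: V {4,5,7,8}->{4,5}; Z {3,4,5,6,7,8}->{3,4}; Y {3,4,5,6,7,8}->{7,8}
Constraint 2 (X < V) on D(X)={3,4,7,8} D(V)={4,5}: X {3,4,7,8}->{3,4}
So after constraint 2: D(Z) = {3,4}

Answer: {3,4}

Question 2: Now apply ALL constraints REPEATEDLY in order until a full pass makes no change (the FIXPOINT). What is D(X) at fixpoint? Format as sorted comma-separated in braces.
pass 0 (initial): D(X)={3,4,7,8}
pass 1: V {4,5,7,8}->{4,5}; X {3,4,7,8}->{3,4}; Y {3,4,5,6,7,8}->{}; Z {3,4,5,6,7,8}->{}
pass 2: V {4,5}->{}; X {3,4}->{}
pass 3: no change
Fixpoint after 3 passes: D(X) = {}

Answer: {}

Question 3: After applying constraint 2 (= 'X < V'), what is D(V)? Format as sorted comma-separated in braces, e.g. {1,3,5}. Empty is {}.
Constraint 1 (V + Z = Y) on D(V)={4,5,7,8} D(Z)={3,4,5,6,7,8} D(Y)={3,4,5,6,7,8}: V {4,5,7,8}->{4,5}; Z {3,4,5,6,7,8}->{3,4}; Y {3,4,5,6,7,8}->{7,8}
Constraint 2 (X < V) on D(X)={3,4,7,8} D(V)={4,5}: X {3,4,7,8}->{3,4}
So after constraint 2: D(V) = {4,5}

Answer: {4,5}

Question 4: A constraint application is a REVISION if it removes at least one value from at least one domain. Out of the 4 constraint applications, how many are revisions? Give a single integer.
Answer: 3

Derivation:
Constraint 1 (V + Z = Y) on D(V)={4,5,7,8} D(Z)={3,4,5,6,7,8} D(Y)={3,4,5,6,7,8}: V {4,5,7,8}->{4,5}; Z {3,4,5,6,7,8}->{3,4}; Y {3,4,5,6,7,8}->{7,8} => REVISION
Constraint 2 (X < V) on D(X)={3,4,7,8} D(V)={4,5}: X {3,4,7,8}->{3,4} => REVISION
Constraint 3 (Y < Z) on D(Y)={7,8} D(Z)={3,4}: Y {7,8}->{}; Z {3,4}->{} => REVISION
Constraint 4 (Z != Y) on D(Z)={} D(Y)={}: no change => not a revision
Total revisions = 3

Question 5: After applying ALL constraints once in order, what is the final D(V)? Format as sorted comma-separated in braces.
Answer: {4,5}

Derivation:
Constraint 1 (V + Z = Y) on D(V)={4,5,7,8} D(Z)={3,4,5,6,7,8} D(Y)={3,4,5,6,7,8}: V {4,5,7,8}->{4,5}; Z {3,4,5,6,7,8}->{3,4}; Y {3,4,5,6,7,8}->{7,8}
Constraint 2 (X < V) on D(X)={3,4,7,8} D(V)={4,5}: X {3,4,7,8}->{3,4}
Constraint 3 (Y < Z) on D(Y)={7,8} D(Z)={3,4}: Y {7,8}->{}; Z {3,4}->{}
Constraint 4 (Z != Y) on D(Z)={} D(Y)={}: no change
So after all 4 constraints: D(V) = {4,5}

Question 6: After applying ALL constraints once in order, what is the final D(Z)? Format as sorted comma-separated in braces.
Answer: {}

Derivation:
Constraint 1 (V + Z = Y) on D(V)={4,5,7,8} D(Z)={3,4,5,6,7,8} D(Y)={3,4,5,6,7,8}: V {4,5,7,8}->{4,5}; Z {3,4,5,6,7,8}->{3,4}; Y {3,4,5,6,7,8}->{7,8}
Constraint 2 (X < V) on D(X)={3,4,7,8} D(V)={4,5}: X {3,4,7,8}->{3,4}
Constraint 3 (Y < Z) on D(Y)={7,8} D(Z)={3,4}: Y {7,8}->{}; Z {3,4}->{}
Constraint 4 (Z != Y) on D(Z)={} D(Y)={}: no change
So after all 4 constraints: D(Z) = {}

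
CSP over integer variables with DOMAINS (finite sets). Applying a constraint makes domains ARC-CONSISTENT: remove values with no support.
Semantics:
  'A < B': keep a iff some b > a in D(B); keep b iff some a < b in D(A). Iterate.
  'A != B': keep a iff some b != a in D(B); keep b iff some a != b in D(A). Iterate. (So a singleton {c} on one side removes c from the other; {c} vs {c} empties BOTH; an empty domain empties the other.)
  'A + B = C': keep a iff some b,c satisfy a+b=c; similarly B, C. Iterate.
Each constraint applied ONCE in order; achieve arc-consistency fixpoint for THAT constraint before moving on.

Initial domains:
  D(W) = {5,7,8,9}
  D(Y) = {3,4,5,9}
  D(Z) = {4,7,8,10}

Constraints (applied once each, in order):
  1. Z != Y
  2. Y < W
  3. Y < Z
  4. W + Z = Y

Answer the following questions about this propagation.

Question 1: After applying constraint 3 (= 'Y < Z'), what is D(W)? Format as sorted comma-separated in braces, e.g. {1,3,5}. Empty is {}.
Answer: {5,7,8,9}

Derivation:
Constraint 1 (Z != Y) on D(Z)={4,7,8,10} D(Y)={3,4,5,9}: no change
Constraint 2 (Y < W) on D(Y)={3,4,5,9} D(W)={5,7,8,9}: Y {3,4,5,9}->{3,4,5}
Constraint 3 (Y < Z) on D(Y)={3,4,5} D(Z)={4,7,8,10}: no change
So after constraint 3: D(W) = {5,7,8,9}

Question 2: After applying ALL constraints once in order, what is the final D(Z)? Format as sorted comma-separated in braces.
Answer: {}

Derivation:
Constraint 1 (Z != Y) on D(Z)={4,7,8,10} D(Y)={3,4,5,9}: no change
Constraint 2 (Y < W) on D(Y)={3,4,5,9} D(W)={5,7,8,9}: Y {3,4,5,9}->{3,4,5}
Constraint 3 (Y < Z) on D(Y)={3,4,5} D(Z)={4,7,8,10}: no change
Constraint 4 (W + Z = Y) on D(W)={5,7,8,9} D(Z)={4,7,8,10} D(Y)={3,4,5}: W {5,7,8,9}->{}; Z {4,7,8,10}->{}; Y {3,4,5}->{}
So after all 4 constraints: D(Z) = {}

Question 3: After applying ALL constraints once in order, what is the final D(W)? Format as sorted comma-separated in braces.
Constraint 1 (Z != Y) on D(Z)={4,7,8,10} D(Y)={3,4,5,9}: no change
Constraint 2 (Y < W) on D(Y)={3,4,5,9} D(W)={5,7,8,9}: Y {3,4,5,9}->{3,4,5}
Constraint 3 (Y < Z) on D(Y)={3,4,5} D(Z)={4,7,8,10}: no change
Constraint 4 (W + Z = Y) on D(W)={5,7,8,9} D(Z)={4,7,8,10} D(Y)={3,4,5}: W {5,7,8,9}->{}; Z {4,7,8,10}->{}; Y {3,4,5}->{}
So after all 4 constraints: D(W) = {}

Answer: {}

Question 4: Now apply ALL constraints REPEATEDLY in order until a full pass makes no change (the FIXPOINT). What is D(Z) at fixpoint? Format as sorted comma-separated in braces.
Answer: {}

Derivation:
pass 0 (initial): D(Z)={4,7,8,10}
pass 1: W {5,7,8,9}->{}; Y {3,4,5,9}->{}; Z {4,7,8,10}->{}
pass 2: no change
Fixpoint after 2 passes: D(Z) = {}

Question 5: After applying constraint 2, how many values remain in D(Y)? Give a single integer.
Answer: 3

Derivation:
Constraint 1 (Z != Y) on D(Z)={4,7,8,10} D(Y)={3,4,5,9}: no change
Constraint 2 (Y < W) on D(Y)={3,4,5,9} D(W)={5,7,8,9}: Y {3,4,5,9}->{3,4,5}
So after constraint 2: D(Y)={3,4,5}, size = 3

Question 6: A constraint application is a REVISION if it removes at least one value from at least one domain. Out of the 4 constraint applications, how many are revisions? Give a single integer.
Constraint 1 (Z != Y) on D(Z)={4,7,8,10} D(Y)={3,4,5,9}: no change => not a revision
Constraint 2 (Y < W) on D(Y)={3,4,5,9} D(W)={5,7,8,9}: Y {3,4,5,9}->{3,4,5} => REVISION
Constraint 3 (Y < Z) on D(Y)={3,4,5} D(Z)={4,7,8,10}: no change => not a revision
Constraint 4 (W + Z = Y) on D(W)={5,7,8,9} D(Z)={4,7,8,10} D(Y)={3,4,5}: W {5,7,8,9}->{}; Z {4,7,8,10}->{}; Y {3,4,5}->{} => REVISION
Total revisions = 2

Answer: 2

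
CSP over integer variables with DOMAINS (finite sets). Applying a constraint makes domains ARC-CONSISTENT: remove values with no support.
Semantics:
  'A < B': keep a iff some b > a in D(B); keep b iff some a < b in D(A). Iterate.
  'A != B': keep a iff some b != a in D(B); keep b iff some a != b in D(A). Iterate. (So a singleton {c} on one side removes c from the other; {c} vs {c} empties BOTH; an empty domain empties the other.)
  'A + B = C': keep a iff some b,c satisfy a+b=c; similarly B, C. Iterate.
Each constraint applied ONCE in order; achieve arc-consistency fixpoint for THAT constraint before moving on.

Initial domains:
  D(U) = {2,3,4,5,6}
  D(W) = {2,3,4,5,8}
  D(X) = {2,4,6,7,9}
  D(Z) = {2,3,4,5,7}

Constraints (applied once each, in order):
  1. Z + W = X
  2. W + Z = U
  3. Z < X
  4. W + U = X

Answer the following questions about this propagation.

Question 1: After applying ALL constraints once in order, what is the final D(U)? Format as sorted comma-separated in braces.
Answer: {4,5,6}

Derivation:
Constraint 1 (Z + W = X) on D(Z)={2,3,4,5,7} D(W)={2,3,4,5,8} D(X)={2,4,6,7,9}: W {2,3,4,5,8}->{2,3,4,5}; X {2,4,6,7,9}->{4,6,7,9}
Constraint 2 (W + Z = U) on D(W)={2,3,4,5} D(Z)={2,3,4,5,7} D(U)={2,3,4,5,6}: W {2,3,4,5}->{2,3,4}; Z {2,3,4,5,7}->{2,3,4}; U {2,3,4,5,6}->{4,5,6}
Constraint 3 (Z < X) on D(Z)={2,3,4} D(X)={4,6,7,9}: no change
Constraint 4 (W + U = X) on D(W)={2,3,4} D(U)={4,5,6} D(X)={4,6,7,9}: X {4,6,7,9}->{6,7,9}
So after all 4 constraints: D(U) = {4,5,6}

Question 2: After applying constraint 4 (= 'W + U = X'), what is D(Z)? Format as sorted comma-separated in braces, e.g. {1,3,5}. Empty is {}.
Constraint 1 (Z + W = X) on D(Z)={2,3,4,5,7} D(W)={2,3,4,5,8} D(X)={2,4,6,7,9}: W {2,3,4,5,8}->{2,3,4,5}; X {2,4,6,7,9}->{4,6,7,9}
Constraint 2 (W + Z = U) on D(W)={2,3,4,5} D(Z)={2,3,4,5,7} D(U)={2,3,4,5,6}: W {2,3,4,5}->{2,3,4}; Z {2,3,4,5,7}->{2,3,4}; U {2,3,4,5,6}->{4,5,6}
Constraint 3 (Z < X) on D(Z)={2,3,4} D(X)={4,6,7,9}: no change
Constraint 4 (W + U = X) on D(W)={2,3,4} D(U)={4,5,6} D(X)={4,6,7,9}: X {4,6,7,9}->{6,7,9}
So after constraint 4: D(Z) = {2,3,4}

Answer: {2,3,4}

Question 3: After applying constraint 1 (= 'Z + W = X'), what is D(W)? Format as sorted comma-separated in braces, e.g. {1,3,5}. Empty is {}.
Answer: {2,3,4,5}

Derivation:
Constraint 1 (Z + W = X) on D(Z)={2,3,4,5,7} D(W)={2,3,4,5,8} D(X)={2,4,6,7,9}: W {2,3,4,5,8}->{2,3,4,5}; X {2,4,6,7,9}->{4,6,7,9}
So after constraint 1: D(W) = {2,3,4,5}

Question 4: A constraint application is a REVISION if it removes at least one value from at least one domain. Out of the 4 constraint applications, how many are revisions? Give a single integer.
Answer: 3

Derivation:
Constraint 1 (Z + W = X) on D(Z)={2,3,4,5,7} D(W)={2,3,4,5,8} D(X)={2,4,6,7,9}: W {2,3,4,5,8}->{2,3,4,5}; X {2,4,6,7,9}->{4,6,7,9} => REVISION
Constraint 2 (W + Z = U) on D(W)={2,3,4,5} D(Z)={2,3,4,5,7} D(U)={2,3,4,5,6}: W {2,3,4,5}->{2,3,4}; Z {2,3,4,5,7}->{2,3,4}; U {2,3,4,5,6}->{4,5,6} => REVISION
Constraint 3 (Z < X) on D(Z)={2,3,4} D(X)={4,6,7,9}: no change => not a revision
Constraint 4 (W + U = X) on D(W)={2,3,4} D(U)={4,5,6} D(X)={4,6,7,9}: X {4,6,7,9}->{6,7,9} => REVISION
Total revisions = 3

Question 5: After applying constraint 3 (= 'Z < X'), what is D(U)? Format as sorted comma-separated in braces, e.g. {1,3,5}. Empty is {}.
Answer: {4,5,6}

Derivation:
Constraint 1 (Z + W = X) on D(Z)={2,3,4,5,7} D(W)={2,3,4,5,8} D(X)={2,4,6,7,9}: W {2,3,4,5,8}->{2,3,4,5}; X {2,4,6,7,9}->{4,6,7,9}
Constraint 2 (W + Z = U) on D(W)={2,3,4,5} D(Z)={2,3,4,5,7} D(U)={2,3,4,5,6}: W {2,3,4,5}->{2,3,4}; Z {2,3,4,5,7}->{2,3,4}; U {2,3,4,5,6}->{4,5,6}
Constraint 3 (Z < X) on D(Z)={2,3,4} D(X)={4,6,7,9}: no change
So after constraint 3: D(U) = {4,5,6}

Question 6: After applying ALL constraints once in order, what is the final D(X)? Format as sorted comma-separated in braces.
Answer: {6,7,9}

Derivation:
Constraint 1 (Z + W = X) on D(Z)={2,3,4,5,7} D(W)={2,3,4,5,8} D(X)={2,4,6,7,9}: W {2,3,4,5,8}->{2,3,4,5}; X {2,4,6,7,9}->{4,6,7,9}
Constraint 2 (W + Z = U) on D(W)={2,3,4,5} D(Z)={2,3,4,5,7} D(U)={2,3,4,5,6}: W {2,3,4,5}->{2,3,4}; Z {2,3,4,5,7}->{2,3,4}; U {2,3,4,5,6}->{4,5,6}
Constraint 3 (Z < X) on D(Z)={2,3,4} D(X)={4,6,7,9}: no change
Constraint 4 (W + U = X) on D(W)={2,3,4} D(U)={4,5,6} D(X)={4,6,7,9}: X {4,6,7,9}->{6,7,9}
So after all 4 constraints: D(X) = {6,7,9}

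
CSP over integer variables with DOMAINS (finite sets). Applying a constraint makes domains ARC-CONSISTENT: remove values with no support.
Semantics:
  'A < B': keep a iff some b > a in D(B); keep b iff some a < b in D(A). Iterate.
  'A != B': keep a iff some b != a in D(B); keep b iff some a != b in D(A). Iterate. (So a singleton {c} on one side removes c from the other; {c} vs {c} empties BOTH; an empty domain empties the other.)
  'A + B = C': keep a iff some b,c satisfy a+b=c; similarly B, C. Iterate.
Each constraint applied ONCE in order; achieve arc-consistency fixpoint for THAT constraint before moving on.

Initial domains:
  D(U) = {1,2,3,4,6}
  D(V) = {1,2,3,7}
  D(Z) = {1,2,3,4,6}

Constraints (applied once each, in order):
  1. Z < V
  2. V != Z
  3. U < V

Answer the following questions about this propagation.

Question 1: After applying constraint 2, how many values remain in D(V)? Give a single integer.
Constraint 1 (Z < V) on D(Z)={1,2,3,4,6} D(V)={1,2,3,7}: V {1,2,3,7}->{2,3,7}
Constraint 2 (V != Z) on D(V)={2,3,7} D(Z)={1,2,3,4,6}: no change
So after constraint 2: D(V)={2,3,7}, size = 3

Answer: 3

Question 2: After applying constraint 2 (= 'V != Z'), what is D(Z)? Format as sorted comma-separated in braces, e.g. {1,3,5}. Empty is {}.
Answer: {1,2,3,4,6}

Derivation:
Constraint 1 (Z < V) on D(Z)={1,2,3,4,6} D(V)={1,2,3,7}: V {1,2,3,7}->{2,3,7}
Constraint 2 (V != Z) on D(V)={2,3,7} D(Z)={1,2,3,4,6}: no change
So after constraint 2: D(Z) = {1,2,3,4,6}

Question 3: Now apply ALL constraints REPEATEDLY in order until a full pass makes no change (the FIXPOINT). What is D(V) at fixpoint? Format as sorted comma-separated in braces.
pass 0 (initial): D(V)={1,2,3,7}
pass 1: V {1,2,3,7}->{2,3,7}
pass 2: no change
Fixpoint after 2 passes: D(V) = {2,3,7}

Answer: {2,3,7}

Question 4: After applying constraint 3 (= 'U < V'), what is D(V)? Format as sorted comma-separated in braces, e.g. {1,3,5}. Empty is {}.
Answer: {2,3,7}

Derivation:
Constraint 1 (Z < V) on D(Z)={1,2,3,4,6} D(V)={1,2,3,7}: V {1,2,3,7}->{2,3,7}
Constraint 2 (V != Z) on D(V)={2,3,7} D(Z)={1,2,3,4,6}: no change
Constraint 3 (U < V) on D(U)={1,2,3,4,6} D(V)={2,3,7}: no change
So after constraint 3: D(V) = {2,3,7}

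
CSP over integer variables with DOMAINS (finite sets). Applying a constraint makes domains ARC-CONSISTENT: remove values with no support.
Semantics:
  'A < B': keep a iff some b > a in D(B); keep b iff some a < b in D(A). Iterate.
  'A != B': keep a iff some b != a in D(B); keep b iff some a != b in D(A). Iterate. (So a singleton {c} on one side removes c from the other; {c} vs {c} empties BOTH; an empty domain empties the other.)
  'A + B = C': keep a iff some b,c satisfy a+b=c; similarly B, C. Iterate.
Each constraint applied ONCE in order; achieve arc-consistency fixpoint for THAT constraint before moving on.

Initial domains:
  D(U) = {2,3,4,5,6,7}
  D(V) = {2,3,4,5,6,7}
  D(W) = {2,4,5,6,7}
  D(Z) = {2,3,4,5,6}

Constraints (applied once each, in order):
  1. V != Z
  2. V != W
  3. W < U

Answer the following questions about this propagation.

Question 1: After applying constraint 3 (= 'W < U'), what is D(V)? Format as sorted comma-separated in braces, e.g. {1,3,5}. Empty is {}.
Answer: {2,3,4,5,6,7}

Derivation:
Constraint 1 (V != Z) on D(V)={2,3,4,5,6,7} D(Z)={2,3,4,5,6}: no change
Constraint 2 (V != W) on D(V)={2,3,4,5,6,7} D(W)={2,4,5,6,7}: no change
Constraint 3 (W < U) on D(W)={2,4,5,6,7} D(U)={2,3,4,5,6,7}: W {2,4,5,6,7}->{2,4,5,6}; U {2,3,4,5,6,7}->{3,4,5,6,7}
So after constraint 3: D(V) = {2,3,4,5,6,7}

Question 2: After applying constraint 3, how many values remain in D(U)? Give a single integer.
Constraint 1 (V != Z) on D(V)={2,3,4,5,6,7} D(Z)={2,3,4,5,6}: no change
Constraint 2 (V != W) on D(V)={2,3,4,5,6,7} D(W)={2,4,5,6,7}: no change
Constraint 3 (W < U) on D(W)={2,4,5,6,7} D(U)={2,3,4,5,6,7}: W {2,4,5,6,7}->{2,4,5,6}; U {2,3,4,5,6,7}->{3,4,5,6,7}
So after constraint 3: D(U)={3,4,5,6,7}, size = 5

Answer: 5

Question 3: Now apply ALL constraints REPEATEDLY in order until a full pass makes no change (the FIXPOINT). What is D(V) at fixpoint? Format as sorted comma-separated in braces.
pass 0 (initial): D(V)={2,3,4,5,6,7}
pass 1: U {2,3,4,5,6,7}->{3,4,5,6,7}; W {2,4,5,6,7}->{2,4,5,6}
pass 2: no change
Fixpoint after 2 passes: D(V) = {2,3,4,5,6,7}

Answer: {2,3,4,5,6,7}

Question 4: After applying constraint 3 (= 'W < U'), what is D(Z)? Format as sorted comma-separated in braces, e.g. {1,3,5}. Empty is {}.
Answer: {2,3,4,5,6}

Derivation:
Constraint 1 (V != Z) on D(V)={2,3,4,5,6,7} D(Z)={2,3,4,5,6}: no change
Constraint 2 (V != W) on D(V)={2,3,4,5,6,7} D(W)={2,4,5,6,7}: no change
Constraint 3 (W < U) on D(W)={2,4,5,6,7} D(U)={2,3,4,5,6,7}: W {2,4,5,6,7}->{2,4,5,6}; U {2,3,4,5,6,7}->{3,4,5,6,7}
So after constraint 3: D(Z) = {2,3,4,5,6}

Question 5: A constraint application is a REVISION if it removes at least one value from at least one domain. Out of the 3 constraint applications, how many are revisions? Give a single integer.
Constraint 1 (V != Z) on D(V)={2,3,4,5,6,7} D(Z)={2,3,4,5,6}: no change => not a revision
Constraint 2 (V != W) on D(V)={2,3,4,5,6,7} D(W)={2,4,5,6,7}: no change => not a revision
Constraint 3 (W < U) on D(W)={2,4,5,6,7} D(U)={2,3,4,5,6,7}: W {2,4,5,6,7}->{2,4,5,6}; U {2,3,4,5,6,7}->{3,4,5,6,7} => REVISION
Total revisions = 1

Answer: 1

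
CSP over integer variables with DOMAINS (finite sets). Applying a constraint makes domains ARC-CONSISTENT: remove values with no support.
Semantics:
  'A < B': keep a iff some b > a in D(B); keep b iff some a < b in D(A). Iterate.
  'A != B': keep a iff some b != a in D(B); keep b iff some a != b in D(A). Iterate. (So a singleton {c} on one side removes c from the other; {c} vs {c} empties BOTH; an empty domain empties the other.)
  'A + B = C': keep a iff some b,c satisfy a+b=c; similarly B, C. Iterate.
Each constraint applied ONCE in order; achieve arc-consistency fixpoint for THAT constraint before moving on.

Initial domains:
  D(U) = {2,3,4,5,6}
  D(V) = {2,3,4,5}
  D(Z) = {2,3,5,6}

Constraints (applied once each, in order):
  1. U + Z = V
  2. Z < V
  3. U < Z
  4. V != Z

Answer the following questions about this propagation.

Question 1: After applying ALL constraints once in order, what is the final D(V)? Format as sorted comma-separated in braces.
Constraint 1 (U + Z = V) on D(U)={2,3,4,5,6} D(Z)={2,3,5,6} D(V)={2,3,4,5}: U {2,3,4,5,6}->{2,3}; Z {2,3,5,6}->{2,3}; V {2,3,4,5}->{4,5}
Constraint 2 (Z < V) on D(Z)={2,3} D(V)={4,5}: no change
Constraint 3 (U < Z) on D(U)={2,3} D(Z)={2,3}: U {2,3}->{2}; Z {2,3}->{3}
Constraint 4 (V != Z) on D(V)={4,5} D(Z)={3}: no change
So after all 4 constraints: D(V) = {4,5}

Answer: {4,5}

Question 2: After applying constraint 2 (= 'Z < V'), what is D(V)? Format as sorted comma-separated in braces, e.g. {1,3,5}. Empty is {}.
Constraint 1 (U + Z = V) on D(U)={2,3,4,5,6} D(Z)={2,3,5,6} D(V)={2,3,4,5}: U {2,3,4,5,6}->{2,3}; Z {2,3,5,6}->{2,3}; V {2,3,4,5}->{4,5}
Constraint 2 (Z < V) on D(Z)={2,3} D(V)={4,5}: no change
So after constraint 2: D(V) = {4,5}

Answer: {4,5}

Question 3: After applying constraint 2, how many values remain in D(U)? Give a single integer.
Answer: 2

Derivation:
Constraint 1 (U + Z = V) on D(U)={2,3,4,5,6} D(Z)={2,3,5,6} D(V)={2,3,4,5}: U {2,3,4,5,6}->{2,3}; Z {2,3,5,6}->{2,3}; V {2,3,4,5}->{4,5}
Constraint 2 (Z < V) on D(Z)={2,3} D(V)={4,5}: no change
So after constraint 2: D(U)={2,3}, size = 2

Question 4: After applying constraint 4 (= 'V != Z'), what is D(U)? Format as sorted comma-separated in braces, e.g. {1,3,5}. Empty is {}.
Answer: {2}

Derivation:
Constraint 1 (U + Z = V) on D(U)={2,3,4,5,6} D(Z)={2,3,5,6} D(V)={2,3,4,5}: U {2,3,4,5,6}->{2,3}; Z {2,3,5,6}->{2,3}; V {2,3,4,5}->{4,5}
Constraint 2 (Z < V) on D(Z)={2,3} D(V)={4,5}: no change
Constraint 3 (U < Z) on D(U)={2,3} D(Z)={2,3}: U {2,3}->{2}; Z {2,3}->{3}
Constraint 4 (V != Z) on D(V)={4,5} D(Z)={3}: no change
So after constraint 4: D(U) = {2}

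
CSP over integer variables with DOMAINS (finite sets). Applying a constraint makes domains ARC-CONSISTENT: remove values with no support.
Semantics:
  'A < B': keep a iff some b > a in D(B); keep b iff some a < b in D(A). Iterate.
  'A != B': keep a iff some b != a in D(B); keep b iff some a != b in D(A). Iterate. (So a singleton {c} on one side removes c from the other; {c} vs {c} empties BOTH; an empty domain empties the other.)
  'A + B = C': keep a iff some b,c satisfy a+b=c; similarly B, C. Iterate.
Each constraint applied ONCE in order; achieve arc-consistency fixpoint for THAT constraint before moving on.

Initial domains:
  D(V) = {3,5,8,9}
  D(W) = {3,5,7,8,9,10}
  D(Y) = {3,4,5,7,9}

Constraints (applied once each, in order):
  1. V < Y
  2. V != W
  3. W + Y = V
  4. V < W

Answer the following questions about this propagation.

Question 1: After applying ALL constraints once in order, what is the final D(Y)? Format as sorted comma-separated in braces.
Answer: {5}

Derivation:
Constraint 1 (V < Y) on D(V)={3,5,8,9} D(Y)={3,4,5,7,9}: V {3,5,8,9}->{3,5,8}; Y {3,4,5,7,9}->{4,5,7,9}
Constraint 2 (V != W) on D(V)={3,5,8} D(W)={3,5,7,8,9,10}: no change
Constraint 3 (W + Y = V) on D(W)={3,5,7,8,9,10} D(Y)={4,5,7,9} D(V)={3,5,8}: W {3,5,7,8,9,10}->{3}; Y {4,5,7,9}->{5}; V {3,5,8}->{8}
Constraint 4 (V < W) on D(V)={8} D(W)={3}: V {8}->{}; W {3}->{}
So after all 4 constraints: D(Y) = {5}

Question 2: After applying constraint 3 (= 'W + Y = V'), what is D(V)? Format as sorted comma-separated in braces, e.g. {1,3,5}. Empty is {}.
Answer: {8}

Derivation:
Constraint 1 (V < Y) on D(V)={3,5,8,9} D(Y)={3,4,5,7,9}: V {3,5,8,9}->{3,5,8}; Y {3,4,5,7,9}->{4,5,7,9}
Constraint 2 (V != W) on D(V)={3,5,8} D(W)={3,5,7,8,9,10}: no change
Constraint 3 (W + Y = V) on D(W)={3,5,7,8,9,10} D(Y)={4,5,7,9} D(V)={3,5,8}: W {3,5,7,8,9,10}->{3}; Y {4,5,7,9}->{5}; V {3,5,8}->{8}
So after constraint 3: D(V) = {8}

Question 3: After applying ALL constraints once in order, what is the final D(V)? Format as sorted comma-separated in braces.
Constraint 1 (V < Y) on D(V)={3,5,8,9} D(Y)={3,4,5,7,9}: V {3,5,8,9}->{3,5,8}; Y {3,4,5,7,9}->{4,5,7,9}
Constraint 2 (V != W) on D(V)={3,5,8} D(W)={3,5,7,8,9,10}: no change
Constraint 3 (W + Y = V) on D(W)={3,5,7,8,9,10} D(Y)={4,5,7,9} D(V)={3,5,8}: W {3,5,7,8,9,10}->{3}; Y {4,5,7,9}->{5}; V {3,5,8}->{8}
Constraint 4 (V < W) on D(V)={8} D(W)={3}: V {8}->{}; W {3}->{}
So after all 4 constraints: D(V) = {}

Answer: {}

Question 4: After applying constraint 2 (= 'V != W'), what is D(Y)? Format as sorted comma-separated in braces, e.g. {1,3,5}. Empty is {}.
Constraint 1 (V < Y) on D(V)={3,5,8,9} D(Y)={3,4,5,7,9}: V {3,5,8,9}->{3,5,8}; Y {3,4,5,7,9}->{4,5,7,9}
Constraint 2 (V != W) on D(V)={3,5,8} D(W)={3,5,7,8,9,10}: no change
So after constraint 2: D(Y) = {4,5,7,9}

Answer: {4,5,7,9}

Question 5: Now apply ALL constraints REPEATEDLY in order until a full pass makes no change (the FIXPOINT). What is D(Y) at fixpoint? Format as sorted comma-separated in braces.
Answer: {}

Derivation:
pass 0 (initial): D(Y)={3,4,5,7,9}
pass 1: V {3,5,8,9}->{}; W {3,5,7,8,9,10}->{}; Y {3,4,5,7,9}->{5}
pass 2: Y {5}->{}
pass 3: no change
Fixpoint after 3 passes: D(Y) = {}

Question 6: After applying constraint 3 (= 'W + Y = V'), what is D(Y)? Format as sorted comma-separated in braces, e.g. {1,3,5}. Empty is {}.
Answer: {5}

Derivation:
Constraint 1 (V < Y) on D(V)={3,5,8,9} D(Y)={3,4,5,7,9}: V {3,5,8,9}->{3,5,8}; Y {3,4,5,7,9}->{4,5,7,9}
Constraint 2 (V != W) on D(V)={3,5,8} D(W)={3,5,7,8,9,10}: no change
Constraint 3 (W + Y = V) on D(W)={3,5,7,8,9,10} D(Y)={4,5,7,9} D(V)={3,5,8}: W {3,5,7,8,9,10}->{3}; Y {4,5,7,9}->{5}; V {3,5,8}->{8}
So after constraint 3: D(Y) = {5}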